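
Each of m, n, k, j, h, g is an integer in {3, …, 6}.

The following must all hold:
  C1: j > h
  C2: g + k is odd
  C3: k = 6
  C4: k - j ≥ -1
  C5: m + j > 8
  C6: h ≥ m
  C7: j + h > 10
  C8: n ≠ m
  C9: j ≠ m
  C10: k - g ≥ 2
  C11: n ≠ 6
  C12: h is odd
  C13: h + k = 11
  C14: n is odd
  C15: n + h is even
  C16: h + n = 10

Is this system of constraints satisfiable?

Satisfiable

One satisfying assignment is m = 4, n = 5, k = 6, j = 6, h = 5, g = 3.
For the less obvious constraints — constraint 4: k - j = 0; constraint 5: m + j = 10; constraint 7: j + h = 11 — and the others hold by inspection.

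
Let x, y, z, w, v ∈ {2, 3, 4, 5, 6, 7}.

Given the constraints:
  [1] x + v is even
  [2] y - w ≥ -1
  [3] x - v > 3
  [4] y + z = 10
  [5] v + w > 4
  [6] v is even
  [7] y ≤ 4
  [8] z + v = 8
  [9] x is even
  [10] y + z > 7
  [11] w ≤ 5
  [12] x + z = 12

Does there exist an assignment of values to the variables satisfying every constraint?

Satisfiable

Setting (x, y, z, w, v) = (6, 4, 6, 4, 2) satisfies everything: constraint 2: y - w = 0; constraint 3: x - v = 4, and the others follow.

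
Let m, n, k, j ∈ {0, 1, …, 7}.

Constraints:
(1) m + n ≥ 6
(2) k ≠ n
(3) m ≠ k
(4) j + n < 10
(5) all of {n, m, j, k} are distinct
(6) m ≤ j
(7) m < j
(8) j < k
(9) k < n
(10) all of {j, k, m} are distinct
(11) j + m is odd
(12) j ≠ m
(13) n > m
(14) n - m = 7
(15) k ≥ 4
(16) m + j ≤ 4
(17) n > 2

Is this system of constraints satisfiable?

Satisfiable

One satisfying assignment is m = 0, n = 7, k = 5, j = 1.
For the less obvious constraints — constraint 1: m + n = 7; constraint 4: j + n = 8 — and the others hold by inspection.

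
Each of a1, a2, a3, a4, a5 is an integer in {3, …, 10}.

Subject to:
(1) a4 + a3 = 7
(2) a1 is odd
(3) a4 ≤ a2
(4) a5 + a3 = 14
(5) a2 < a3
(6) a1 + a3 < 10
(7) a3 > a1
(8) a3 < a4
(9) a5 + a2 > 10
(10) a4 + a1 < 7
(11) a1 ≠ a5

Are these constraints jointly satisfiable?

Unsatisfiable

Constraints 3, 5, and 8 give a4 ≤ a2, a2 < a3, a3 < a4. Chaining: a4 ≤ a2 < a3 < a4, which forces a4 < a4 — impossible.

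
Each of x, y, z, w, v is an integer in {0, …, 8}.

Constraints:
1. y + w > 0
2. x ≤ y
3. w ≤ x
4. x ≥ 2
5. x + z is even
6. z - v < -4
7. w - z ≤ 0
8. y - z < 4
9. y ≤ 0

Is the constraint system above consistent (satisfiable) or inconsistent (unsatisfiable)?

Unsatisfiable

From constraint 4: x ≥ 2. From constraints 2 and 9: x ≤ y and y ≤ 0, so x ≤ 0. But 0 < 2, so no value of x works.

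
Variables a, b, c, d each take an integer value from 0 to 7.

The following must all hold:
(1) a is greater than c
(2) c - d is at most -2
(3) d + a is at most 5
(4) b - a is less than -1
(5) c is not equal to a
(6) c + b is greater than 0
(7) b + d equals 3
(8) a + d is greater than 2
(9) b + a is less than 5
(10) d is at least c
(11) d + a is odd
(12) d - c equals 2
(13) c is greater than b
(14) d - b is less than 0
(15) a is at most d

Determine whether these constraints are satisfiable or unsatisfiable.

Constraints 1, 13, 14, and 15 give a ≤ d, d < b, b < c, c < a. Chaining: a ≤ d < b < c < a, which forces a < a — impossible.

Unsatisfiable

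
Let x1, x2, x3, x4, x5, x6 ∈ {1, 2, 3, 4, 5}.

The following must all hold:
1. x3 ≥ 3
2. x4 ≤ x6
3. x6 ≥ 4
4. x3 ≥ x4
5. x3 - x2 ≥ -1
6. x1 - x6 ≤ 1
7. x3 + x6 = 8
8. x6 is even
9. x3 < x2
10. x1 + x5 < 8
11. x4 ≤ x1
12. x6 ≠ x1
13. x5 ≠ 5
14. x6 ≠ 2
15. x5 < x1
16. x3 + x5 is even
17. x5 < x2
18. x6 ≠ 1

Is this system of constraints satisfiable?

One satisfying assignment is x1 = 5, x2 = 5, x3 = 4, x4 = 3, x5 = 2, x6 = 4.
For the less obvious constraints — constraint 5: x3 - x2 = -1; constraint 6: x1 - x6 = 1 — and the others hold by inspection.

Satisfiable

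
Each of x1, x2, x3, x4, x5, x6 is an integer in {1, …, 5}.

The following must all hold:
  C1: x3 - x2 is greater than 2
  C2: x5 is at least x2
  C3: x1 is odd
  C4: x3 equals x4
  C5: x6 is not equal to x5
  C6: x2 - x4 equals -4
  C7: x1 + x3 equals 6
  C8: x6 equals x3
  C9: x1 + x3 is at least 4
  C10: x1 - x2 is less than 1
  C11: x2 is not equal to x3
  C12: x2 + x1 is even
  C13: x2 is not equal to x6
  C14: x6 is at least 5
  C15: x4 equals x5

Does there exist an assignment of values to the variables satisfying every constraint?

Unsatisfiable

From constraints 4, 8, and 15, x6 = x3 = x4 = x5, so x6 = x5. But constraint 5 says x6 ≠ x5. Contradiction.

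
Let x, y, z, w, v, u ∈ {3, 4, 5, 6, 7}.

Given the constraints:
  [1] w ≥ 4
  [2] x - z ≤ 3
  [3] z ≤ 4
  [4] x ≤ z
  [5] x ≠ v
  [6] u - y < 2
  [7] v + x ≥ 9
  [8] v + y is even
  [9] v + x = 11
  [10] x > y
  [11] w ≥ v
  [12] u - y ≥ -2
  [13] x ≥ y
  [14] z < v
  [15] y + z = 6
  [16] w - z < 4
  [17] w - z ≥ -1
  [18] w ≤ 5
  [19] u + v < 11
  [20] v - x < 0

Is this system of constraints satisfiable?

From constraints 11 and 18: v ≤ w ≤ 5. From constraints 3 and 4: x ≤ z ≤ 4. Hence v + x ≤ 9. But constraint 9 requires v + x = 11, and 11 > 9. Contradiction.

Unsatisfiable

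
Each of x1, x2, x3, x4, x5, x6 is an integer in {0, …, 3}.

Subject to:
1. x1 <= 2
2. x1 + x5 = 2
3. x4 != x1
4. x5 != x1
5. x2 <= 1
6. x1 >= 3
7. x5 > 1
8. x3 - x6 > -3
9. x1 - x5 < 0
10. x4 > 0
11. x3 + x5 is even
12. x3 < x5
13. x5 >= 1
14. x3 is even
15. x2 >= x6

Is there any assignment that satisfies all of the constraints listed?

From constraint 6: x1 ≥ 3. From constraint 13: x5 ≥ 1. Hence x1 + x5 ≥ 4. But constraint 2 requires x1 + x5 = 2, and 2 < 4. Contradiction.

Unsatisfiable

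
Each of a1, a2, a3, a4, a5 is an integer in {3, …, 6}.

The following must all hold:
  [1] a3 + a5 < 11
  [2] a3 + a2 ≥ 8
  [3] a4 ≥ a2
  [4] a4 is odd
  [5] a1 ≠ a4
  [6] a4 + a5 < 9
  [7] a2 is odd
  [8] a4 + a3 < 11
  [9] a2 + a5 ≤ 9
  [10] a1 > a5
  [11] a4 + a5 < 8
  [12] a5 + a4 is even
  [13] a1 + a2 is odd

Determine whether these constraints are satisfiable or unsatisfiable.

Try a1 = 4, a2 = 3, a3 = 6, a4 = 3, a5 = 3.
Check constraint 1: a3 + a5 = 9; constraint 2: a3 + a2 = 9; constraint 6: a4 + a5 = 6. The remaining constraints are straightforward to verify.

Satisfiable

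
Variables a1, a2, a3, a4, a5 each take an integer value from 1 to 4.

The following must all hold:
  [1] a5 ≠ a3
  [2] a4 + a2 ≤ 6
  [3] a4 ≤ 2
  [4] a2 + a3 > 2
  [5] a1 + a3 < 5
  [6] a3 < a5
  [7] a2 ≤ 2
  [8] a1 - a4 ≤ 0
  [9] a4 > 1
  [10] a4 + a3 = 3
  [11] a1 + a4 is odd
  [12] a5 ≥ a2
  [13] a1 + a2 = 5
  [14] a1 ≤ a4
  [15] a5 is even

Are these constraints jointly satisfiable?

Unsatisfiable

From constraints 3 and 14: a1 ≤ a4 ≤ 2. From constraint 7: a2 ≤ 2. Hence a1 + a2 ≤ 4. But constraint 13 requires a1 + a2 = 5, and 5 > 4. Contradiction.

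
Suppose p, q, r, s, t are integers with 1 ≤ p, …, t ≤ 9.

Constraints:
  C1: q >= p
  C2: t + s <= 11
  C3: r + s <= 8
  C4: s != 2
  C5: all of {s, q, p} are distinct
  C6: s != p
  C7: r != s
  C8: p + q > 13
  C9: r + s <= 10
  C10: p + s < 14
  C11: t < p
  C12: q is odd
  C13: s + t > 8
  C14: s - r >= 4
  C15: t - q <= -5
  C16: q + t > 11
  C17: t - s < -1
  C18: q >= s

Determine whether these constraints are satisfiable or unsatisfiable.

The assignment p = 5, q = 9, r = 1, s = 7, t = 4 works:
  constraint 2 holds since t + s = 11.
  constraint 3 holds since r + s = 8.
  constraint 8 holds since p + q = 14.
The rest check out directly.

Satisfiable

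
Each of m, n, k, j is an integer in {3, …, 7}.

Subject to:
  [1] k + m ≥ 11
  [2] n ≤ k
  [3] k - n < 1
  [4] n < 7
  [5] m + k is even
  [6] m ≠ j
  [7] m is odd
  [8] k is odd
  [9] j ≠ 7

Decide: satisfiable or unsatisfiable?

Satisfiable

The assignment m = 7, n = 5, k = 5, j = 4 works:
  constraint 1 holds since k + m = 12.
  constraint 3 holds since k - n = 0.
The rest check out directly.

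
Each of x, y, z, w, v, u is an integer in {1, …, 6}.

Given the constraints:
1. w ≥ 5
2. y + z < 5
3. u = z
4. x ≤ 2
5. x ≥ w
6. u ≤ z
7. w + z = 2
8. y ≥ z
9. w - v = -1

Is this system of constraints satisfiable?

Unsatisfiable

From constraints 1 and 5: x ≥ w and w ≥ 5, so x ≥ 5. From constraint 4: x ≤ 2. But 2 < 5, so no value of x works.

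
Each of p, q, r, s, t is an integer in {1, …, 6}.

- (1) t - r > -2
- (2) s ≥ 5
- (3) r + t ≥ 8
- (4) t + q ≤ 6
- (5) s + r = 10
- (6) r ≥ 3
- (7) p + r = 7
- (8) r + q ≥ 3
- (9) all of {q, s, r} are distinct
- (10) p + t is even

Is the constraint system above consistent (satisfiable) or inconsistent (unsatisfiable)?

Satisfiable

One satisfying assignment is p = 3, q = 1, r = 4, s = 6, t = 5.
For the less obvious constraints — constraint 1: t - r = 1; constraint 3: r + t = 9; constraint 4: t + q = 6 — and the others hold by inspection.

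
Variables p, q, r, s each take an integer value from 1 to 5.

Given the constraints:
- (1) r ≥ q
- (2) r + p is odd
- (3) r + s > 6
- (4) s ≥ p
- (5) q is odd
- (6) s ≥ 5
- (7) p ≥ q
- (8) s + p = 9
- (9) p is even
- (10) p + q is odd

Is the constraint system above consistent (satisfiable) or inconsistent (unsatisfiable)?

Try p = 4, q = 1, r = 3, s = 5.
Check constraint 3: r + s = 8; constraint 8: s + p = 9. The remaining constraints are straightforward to verify.

Satisfiable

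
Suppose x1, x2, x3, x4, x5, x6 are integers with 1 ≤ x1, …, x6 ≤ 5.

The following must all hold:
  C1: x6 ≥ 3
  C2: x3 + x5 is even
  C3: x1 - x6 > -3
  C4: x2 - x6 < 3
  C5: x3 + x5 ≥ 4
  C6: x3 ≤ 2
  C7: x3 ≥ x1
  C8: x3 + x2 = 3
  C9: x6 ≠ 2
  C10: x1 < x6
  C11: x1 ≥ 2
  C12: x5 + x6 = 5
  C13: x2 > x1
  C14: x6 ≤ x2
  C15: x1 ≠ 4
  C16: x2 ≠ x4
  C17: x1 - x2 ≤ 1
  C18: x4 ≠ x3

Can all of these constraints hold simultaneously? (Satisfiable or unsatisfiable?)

Unsatisfiable

From constraints 7 and 11: x3 ≥ x1 ≥ 2. From constraints 1 and 14: x2 ≥ x6 ≥ 3. Hence x3 + x2 ≥ 5. But constraint 8 requires x3 + x2 = 3, and 3 < 5. Contradiction.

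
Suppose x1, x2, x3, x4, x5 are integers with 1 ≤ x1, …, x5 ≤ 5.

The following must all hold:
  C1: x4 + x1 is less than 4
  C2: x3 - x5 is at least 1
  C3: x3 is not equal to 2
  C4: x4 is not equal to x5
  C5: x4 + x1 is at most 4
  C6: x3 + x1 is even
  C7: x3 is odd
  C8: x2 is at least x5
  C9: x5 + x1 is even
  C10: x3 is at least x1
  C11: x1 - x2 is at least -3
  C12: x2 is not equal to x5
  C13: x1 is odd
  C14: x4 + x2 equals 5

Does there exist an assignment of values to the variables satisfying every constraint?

Satisfiable

Try x1 = 1, x2 = 3, x3 = 3, x4 = 2, x5 = 1.
Check constraint 1: x4 + x1 = 3; constraint 2: x3 - x5 = 2. The remaining constraints are straightforward to verify.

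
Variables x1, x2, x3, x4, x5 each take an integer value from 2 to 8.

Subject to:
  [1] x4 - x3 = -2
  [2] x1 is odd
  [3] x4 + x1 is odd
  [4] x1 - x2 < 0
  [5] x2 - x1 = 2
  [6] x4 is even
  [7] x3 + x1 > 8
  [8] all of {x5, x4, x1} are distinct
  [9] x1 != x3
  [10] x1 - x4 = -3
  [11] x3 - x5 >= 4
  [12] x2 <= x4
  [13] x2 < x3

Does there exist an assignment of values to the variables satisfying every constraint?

Take x1 = 3, x2 = 5, x3 = 8, x4 = 6, x5 = 4. Then constraint 1: x4 - x3 = -2; constraint 4: x1 - x2 = -2; constraint 5: x2 - x1 = 2, and every other listed constraint is also met.

Satisfiable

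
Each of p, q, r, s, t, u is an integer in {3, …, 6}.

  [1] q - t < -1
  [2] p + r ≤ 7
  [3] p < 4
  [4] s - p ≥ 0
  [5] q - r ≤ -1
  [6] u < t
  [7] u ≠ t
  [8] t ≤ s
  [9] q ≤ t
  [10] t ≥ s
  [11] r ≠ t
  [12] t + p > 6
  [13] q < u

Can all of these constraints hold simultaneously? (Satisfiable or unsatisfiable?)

Satisfiable

Take p = 3, q = 3, r = 4, s = 6, t = 6, u = 4. Then constraint 1: q - t = -3; constraint 2: p + r = 7; constraint 4: s - p = 3, and every other listed constraint is also met.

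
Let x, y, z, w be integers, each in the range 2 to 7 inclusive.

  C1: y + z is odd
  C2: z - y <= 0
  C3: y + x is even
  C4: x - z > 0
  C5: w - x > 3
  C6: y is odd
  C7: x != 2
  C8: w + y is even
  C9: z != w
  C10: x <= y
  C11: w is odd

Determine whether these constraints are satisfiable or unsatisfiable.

The assignment x = 3, y = 3, z = 2, w = 7 works:
  constraint 2 holds since z - y = -1.
  constraint 4 holds since x - z = 1.
  constraint 5 holds since w - x = 4.
The rest check out directly.

Satisfiable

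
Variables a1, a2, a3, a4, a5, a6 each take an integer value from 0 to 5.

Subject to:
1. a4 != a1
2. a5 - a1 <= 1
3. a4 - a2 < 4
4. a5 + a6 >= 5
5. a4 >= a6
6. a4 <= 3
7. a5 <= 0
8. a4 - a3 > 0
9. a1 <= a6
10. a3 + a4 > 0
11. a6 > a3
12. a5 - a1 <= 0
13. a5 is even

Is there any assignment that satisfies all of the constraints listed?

From constraint 7: a5 ≤ 0. From constraints 5 and 6: a6 ≤ a4 ≤ 3. Hence a5 + a6 ≤ 3. But constraint 4 requires a5 + a6 ≥ 5, and 5 > 3. Contradiction.

Unsatisfiable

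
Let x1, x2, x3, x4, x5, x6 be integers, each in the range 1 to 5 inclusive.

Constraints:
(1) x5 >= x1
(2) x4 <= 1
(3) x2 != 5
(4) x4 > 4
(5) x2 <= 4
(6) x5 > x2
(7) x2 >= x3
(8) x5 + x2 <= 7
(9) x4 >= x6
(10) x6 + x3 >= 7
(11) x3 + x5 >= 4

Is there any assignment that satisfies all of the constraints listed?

From constraints 2 and 9: x6 ≤ x4 ≤ 1. From constraints 5 and 7: x3 ≤ x2 ≤ 4. Hence x6 + x3 ≤ 5. But constraint 10 requires x6 + x3 ≥ 7, and 7 > 5. Contradiction.

Unsatisfiable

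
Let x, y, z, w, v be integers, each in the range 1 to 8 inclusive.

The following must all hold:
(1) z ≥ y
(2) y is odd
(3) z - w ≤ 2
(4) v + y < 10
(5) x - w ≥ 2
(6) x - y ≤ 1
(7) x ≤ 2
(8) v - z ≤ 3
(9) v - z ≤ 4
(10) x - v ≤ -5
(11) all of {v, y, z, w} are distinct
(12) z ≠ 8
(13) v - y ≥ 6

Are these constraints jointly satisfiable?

Constraints 3, 5, 6, 8, and 13 give w − z ≥ -2, z − v ≥ -3, v − y ≥ 6, y − x ≥ -1, x − w ≥ 2.
Adding all 5 inequalities: the left sides telescope to 0, and the right sides sum to (-2) + (-3) + 6 + (-1) + 2 = 2. So 0 ≥ 2, which is false.

Unsatisfiable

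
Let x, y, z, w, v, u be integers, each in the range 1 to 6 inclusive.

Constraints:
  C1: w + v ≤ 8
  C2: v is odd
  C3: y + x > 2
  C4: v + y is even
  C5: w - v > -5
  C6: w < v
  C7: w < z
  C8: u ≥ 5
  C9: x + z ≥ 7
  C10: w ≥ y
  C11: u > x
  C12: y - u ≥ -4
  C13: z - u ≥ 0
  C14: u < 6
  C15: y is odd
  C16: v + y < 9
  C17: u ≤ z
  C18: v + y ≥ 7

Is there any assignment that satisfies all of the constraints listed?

Satisfiable

Setting (x, y, z, w, v, u) = (1, 3, 6, 3, 5, 5) satisfies everything: constraint 1: w + v = 8; constraint 3: y + x = 4; constraint 5: w - v = -2, and the others follow.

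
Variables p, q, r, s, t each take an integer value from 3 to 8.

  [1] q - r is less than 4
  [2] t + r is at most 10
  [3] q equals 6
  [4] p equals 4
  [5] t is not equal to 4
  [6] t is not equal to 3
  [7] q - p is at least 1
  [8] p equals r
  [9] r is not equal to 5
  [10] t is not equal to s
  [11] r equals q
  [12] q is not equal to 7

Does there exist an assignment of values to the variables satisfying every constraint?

Unsatisfiable

Constraint 4 fixes p = 4 and constraint 3 fixes q = 6. Constraints 8 and 11 give p = r = q, so p = q. But 4 ≠ 6 — contradiction.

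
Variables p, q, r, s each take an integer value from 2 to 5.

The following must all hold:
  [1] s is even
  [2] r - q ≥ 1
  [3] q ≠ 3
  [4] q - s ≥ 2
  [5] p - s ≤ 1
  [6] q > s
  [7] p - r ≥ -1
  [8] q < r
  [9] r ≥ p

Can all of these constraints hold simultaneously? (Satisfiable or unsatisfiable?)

Unsatisfiable

Constraints 2, 4, 5, and 7 give q − s ≥ 2, s − p ≥ -1, p − r ≥ -1, r − q ≥ 1.
Adding all 4 inequalities: the left sides telescope to 0, and the right sides sum to 2 + (-1) + (-1) + 1 = 1. So 0 ≥ 1, which is false.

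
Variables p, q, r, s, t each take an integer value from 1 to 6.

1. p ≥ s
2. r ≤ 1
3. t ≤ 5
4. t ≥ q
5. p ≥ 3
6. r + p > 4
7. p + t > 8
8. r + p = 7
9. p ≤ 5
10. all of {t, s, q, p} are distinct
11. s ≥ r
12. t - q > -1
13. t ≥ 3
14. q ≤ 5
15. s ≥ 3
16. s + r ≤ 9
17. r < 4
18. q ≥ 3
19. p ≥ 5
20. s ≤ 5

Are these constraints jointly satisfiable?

Unsatisfiable

Constraints 3, 5, 9, 13, 14, 15, 18, and 20 confine each of t, s, q, p to the 3 values {3, …, 5}.
Constraint 10 requires all 4 of them to be distinct, but only 3 values are available — impossible by the pigeonhole principle.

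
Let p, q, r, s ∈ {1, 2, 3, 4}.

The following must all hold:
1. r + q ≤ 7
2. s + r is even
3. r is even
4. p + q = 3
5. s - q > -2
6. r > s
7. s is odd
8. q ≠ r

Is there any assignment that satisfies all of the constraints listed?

Unsatisfiable

Constraint 7 makes s odd and constraint 3 makes r even, so s + r must be odd. Constraint 2 says s + r is even — contradiction.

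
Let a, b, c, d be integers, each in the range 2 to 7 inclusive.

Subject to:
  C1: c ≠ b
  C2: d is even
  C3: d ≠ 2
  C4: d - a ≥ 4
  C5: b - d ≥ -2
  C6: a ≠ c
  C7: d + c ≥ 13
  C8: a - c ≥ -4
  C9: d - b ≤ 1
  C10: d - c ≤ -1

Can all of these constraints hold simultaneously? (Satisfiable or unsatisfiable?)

Unsatisfiable

Constraints 4, 8, and 10 give d − a ≥ 4, a − c ≥ -4, c − d ≥ 1.
Adding all 3 inequalities: the left sides telescope to 0, and the right sides sum to 4 + (-4) + 1 = 1. So 0 ≥ 1, which is false.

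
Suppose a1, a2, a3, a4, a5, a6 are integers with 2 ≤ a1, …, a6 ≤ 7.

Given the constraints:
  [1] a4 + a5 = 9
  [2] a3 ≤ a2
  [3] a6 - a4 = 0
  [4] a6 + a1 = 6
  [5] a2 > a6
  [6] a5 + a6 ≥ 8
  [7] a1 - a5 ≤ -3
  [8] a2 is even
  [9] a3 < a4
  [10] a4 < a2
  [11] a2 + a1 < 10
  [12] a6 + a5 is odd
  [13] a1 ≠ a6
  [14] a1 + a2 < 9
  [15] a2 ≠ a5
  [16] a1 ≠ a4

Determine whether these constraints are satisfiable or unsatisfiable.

Satisfiable

Setting (a1, a2, a3, a4, a5, a6) = (2, 6, 2, 4, 5, 4) satisfies everything: constraint 1: a4 + a5 = 9; constraint 3: a6 - a4 = 0, and the others follow.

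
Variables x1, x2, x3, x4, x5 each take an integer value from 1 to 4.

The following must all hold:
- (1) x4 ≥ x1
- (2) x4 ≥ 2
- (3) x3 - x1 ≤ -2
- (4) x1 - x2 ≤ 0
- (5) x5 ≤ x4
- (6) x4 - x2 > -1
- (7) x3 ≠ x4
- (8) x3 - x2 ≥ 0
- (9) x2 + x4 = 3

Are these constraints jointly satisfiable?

Unsatisfiable

Constraints 3, 4, and 8 give x2 − x1 ≥ 0, x1 − x3 ≥ 2, x3 − x2 ≥ 0.
Adding all 3 inequalities: the left sides telescope to 0, and the right sides sum to 0 + 2 + 0 = 2. So 0 ≥ 2, which is false.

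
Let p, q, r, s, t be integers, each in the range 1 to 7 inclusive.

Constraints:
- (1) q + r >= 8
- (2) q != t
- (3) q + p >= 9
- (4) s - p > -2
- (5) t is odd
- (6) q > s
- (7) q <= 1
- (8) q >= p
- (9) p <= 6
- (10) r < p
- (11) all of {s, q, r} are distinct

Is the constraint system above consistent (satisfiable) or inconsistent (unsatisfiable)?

Unsatisfiable

From constraint 7: q ≤ 1. From constraint 9: p ≤ 6. Hence q + p ≤ 7. But constraint 3 requires q + p ≥ 9, and 9 > 7. Contradiction.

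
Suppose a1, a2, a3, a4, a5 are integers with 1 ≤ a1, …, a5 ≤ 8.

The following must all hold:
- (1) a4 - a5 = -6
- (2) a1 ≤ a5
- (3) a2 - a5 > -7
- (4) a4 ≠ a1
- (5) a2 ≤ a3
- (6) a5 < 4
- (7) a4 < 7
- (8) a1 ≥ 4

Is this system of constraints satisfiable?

From constraints 2 and 8: a5 ≥ a1 and a1 ≥ 4, so a5 ≥ 4. From constraint 6: a5 ≤ 3. But 3 < 4, so no value of a5 works.

Unsatisfiable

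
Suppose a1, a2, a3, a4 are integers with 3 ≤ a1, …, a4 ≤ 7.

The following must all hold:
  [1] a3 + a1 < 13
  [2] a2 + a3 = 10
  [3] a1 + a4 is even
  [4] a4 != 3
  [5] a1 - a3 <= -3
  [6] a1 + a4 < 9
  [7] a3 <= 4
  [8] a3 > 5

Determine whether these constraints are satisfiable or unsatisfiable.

Unsatisfiable

From constraint 8: a3 ≥ 6. From constraint 7: a3 ≤ 4. But 4 < 6, so no value of a3 works.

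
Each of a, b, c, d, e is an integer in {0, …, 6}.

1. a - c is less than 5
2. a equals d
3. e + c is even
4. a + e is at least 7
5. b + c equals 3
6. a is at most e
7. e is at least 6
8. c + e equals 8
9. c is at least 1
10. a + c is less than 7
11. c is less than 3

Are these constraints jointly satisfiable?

Satisfiable

Take a = 4, b = 1, c = 2, d = 4, e = 6. Then constraint 1: a - c = 2; constraint 4: a + e = 10; constraint 5: b + c = 3, and every other listed constraint is also met.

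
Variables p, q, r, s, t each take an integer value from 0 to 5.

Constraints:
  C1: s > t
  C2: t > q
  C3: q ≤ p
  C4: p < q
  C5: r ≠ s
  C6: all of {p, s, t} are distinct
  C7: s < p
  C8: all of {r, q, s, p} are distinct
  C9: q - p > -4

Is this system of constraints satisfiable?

Unsatisfiable

Constraints 1, 2, 4, and 7 give s < p, p < q, q < t, t < s. Chaining: s < p < q < t < s, which forces s < s — impossible.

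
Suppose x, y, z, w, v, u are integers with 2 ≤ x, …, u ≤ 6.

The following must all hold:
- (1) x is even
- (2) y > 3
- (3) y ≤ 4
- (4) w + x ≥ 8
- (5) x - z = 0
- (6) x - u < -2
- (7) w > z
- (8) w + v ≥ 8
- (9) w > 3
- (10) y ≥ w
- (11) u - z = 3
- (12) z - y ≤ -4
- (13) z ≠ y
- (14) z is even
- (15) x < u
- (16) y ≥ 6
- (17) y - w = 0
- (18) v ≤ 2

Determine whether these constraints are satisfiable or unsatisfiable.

Unsatisfiable

From constraints 3 and 10: w ≤ y ≤ 4. From constraint 18: v ≤ 2. Hence w + v ≤ 6. But constraint 8 requires w + v ≥ 8, and 8 > 6. Contradiction.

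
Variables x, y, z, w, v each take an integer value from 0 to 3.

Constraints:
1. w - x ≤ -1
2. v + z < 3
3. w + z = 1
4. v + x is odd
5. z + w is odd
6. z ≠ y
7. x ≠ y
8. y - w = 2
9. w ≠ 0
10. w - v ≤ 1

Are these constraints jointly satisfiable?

Satisfiable

One satisfying assignment is x = 2, y = 3, z = 0, w = 1, v = 1.
For the less obvious constraints — constraint 1: w - x = -1; constraint 2: v + z = 1 — and the others hold by inspection.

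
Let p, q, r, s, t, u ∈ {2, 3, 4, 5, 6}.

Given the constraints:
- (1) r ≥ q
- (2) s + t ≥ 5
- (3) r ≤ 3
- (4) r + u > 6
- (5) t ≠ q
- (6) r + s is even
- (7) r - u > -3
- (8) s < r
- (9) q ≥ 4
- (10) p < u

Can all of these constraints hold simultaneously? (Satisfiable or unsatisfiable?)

From constraints 1 and 9: r ≥ q and q ≥ 4, so r ≥ 4. From constraint 3: r ≤ 3. But 3 < 4, so no value of r works.

Unsatisfiable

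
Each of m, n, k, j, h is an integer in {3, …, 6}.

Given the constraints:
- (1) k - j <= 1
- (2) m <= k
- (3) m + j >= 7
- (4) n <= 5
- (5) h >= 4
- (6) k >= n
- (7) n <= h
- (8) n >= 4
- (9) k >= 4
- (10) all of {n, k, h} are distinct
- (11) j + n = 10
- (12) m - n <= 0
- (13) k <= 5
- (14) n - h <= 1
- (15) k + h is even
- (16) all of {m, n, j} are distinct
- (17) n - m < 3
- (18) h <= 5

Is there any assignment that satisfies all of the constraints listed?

Constraints 4, 5, 8, 9, 13, and 18 confine each of n, k, h to the 2 values {4, 5}.
Constraint 10 requires all 3 of them to be distinct, but only 2 values are available — impossible by the pigeonhole principle.

Unsatisfiable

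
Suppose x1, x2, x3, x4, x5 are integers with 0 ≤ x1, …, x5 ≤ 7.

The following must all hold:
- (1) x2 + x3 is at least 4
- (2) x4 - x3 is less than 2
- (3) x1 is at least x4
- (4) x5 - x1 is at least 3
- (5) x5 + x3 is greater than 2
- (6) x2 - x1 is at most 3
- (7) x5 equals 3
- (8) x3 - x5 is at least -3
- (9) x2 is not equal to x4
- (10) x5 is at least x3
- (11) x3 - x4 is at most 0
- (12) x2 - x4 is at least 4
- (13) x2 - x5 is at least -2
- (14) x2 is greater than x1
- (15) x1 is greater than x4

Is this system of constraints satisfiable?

Constraints 4, 6, 8, 11, and 12 give x2 − x4 ≥ 4, x4 − x3 ≥ 0, x3 − x5 ≥ -3, x5 − x1 ≥ 3, x1 − x2 ≥ -3.
Adding all 5 inequalities: the left sides telescope to 0, and the right sides sum to 4 + 0 + (-3) + 3 + (-3) = 1. So 0 ≥ 1, which is false.

Unsatisfiable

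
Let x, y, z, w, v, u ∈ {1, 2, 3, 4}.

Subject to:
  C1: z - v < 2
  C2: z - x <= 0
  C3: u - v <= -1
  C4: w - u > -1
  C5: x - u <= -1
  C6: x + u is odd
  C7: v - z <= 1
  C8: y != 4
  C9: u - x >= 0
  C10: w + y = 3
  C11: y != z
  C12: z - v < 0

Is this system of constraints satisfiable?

Constraints 2, 3, 5, and 7 give z − v ≥ -1, v − u ≥ 1, u − x ≥ 1, x − z ≥ 0.
Adding all 4 inequalities: the left sides telescope to 0, and the right sides sum to (-1) + 1 + 1 + 0 = 1. So 0 ≥ 1, which is false.

Unsatisfiable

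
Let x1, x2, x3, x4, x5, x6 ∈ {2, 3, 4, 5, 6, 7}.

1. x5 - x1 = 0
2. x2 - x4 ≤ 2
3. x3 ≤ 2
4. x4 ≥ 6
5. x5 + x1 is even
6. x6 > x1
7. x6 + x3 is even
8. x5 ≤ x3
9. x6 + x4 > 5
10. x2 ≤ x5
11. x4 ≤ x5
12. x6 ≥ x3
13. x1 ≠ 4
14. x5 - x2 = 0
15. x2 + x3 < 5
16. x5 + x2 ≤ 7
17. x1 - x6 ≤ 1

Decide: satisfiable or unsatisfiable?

From constraints 4 and 11: x5 ≥ x4 and x4 ≥ 6, so x5 ≥ 6. From constraints 3 and 8: x5 ≤ x3 and x3 ≤ 2, so x5 ≤ 2. But 2 < 6, so no value of x5 works.

Unsatisfiable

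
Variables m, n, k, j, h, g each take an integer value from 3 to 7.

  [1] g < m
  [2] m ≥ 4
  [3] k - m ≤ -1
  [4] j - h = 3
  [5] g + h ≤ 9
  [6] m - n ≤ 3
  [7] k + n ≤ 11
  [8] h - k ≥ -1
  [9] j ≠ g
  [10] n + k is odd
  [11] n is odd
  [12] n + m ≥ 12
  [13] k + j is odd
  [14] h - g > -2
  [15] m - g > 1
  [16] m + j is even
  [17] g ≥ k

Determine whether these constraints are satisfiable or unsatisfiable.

Satisfiable

Take m = 7, n = 5, k = 4, j = 7, h = 4, g = 4. Then constraint 3: k - m = -3; constraint 4: j - h = 3, and every other listed constraint is also met.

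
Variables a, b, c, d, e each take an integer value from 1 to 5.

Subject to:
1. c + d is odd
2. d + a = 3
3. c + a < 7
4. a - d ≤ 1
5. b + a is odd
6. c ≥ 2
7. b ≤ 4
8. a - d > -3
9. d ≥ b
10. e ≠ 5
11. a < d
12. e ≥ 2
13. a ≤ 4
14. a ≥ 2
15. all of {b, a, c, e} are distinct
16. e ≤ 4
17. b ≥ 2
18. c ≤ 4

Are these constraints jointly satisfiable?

Unsatisfiable

Constraints 6, 7, 12, 13, 14, 16, 17, and 18 confine each of b, a, c, e to the 3 values {2, …, 4}.
Constraint 15 requires all 4 of them to be distinct, but only 3 values are available — impossible by the pigeonhole principle.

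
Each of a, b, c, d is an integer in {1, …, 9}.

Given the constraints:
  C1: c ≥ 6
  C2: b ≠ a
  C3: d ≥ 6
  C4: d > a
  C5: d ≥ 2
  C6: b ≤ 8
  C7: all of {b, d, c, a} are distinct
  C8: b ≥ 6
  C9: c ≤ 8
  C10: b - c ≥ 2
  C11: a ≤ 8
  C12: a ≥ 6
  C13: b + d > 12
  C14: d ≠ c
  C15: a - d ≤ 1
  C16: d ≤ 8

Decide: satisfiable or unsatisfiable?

Unsatisfiable

Constraints 1, 3, 6, 8, 9, 11, 12, and 16 confine each of b, d, c, a to the 3 values {6, …, 8}.
Constraint 7 requires all 4 of them to be distinct, but only 3 values are available — impossible by the pigeonhole principle.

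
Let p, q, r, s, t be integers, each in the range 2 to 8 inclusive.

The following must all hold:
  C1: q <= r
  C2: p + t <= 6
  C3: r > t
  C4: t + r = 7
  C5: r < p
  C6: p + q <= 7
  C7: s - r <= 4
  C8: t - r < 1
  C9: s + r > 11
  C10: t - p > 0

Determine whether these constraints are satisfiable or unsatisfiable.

Unsatisfiable

Constraints 3, 5, and 10 give t < r, r < p, p < t. Chaining: t < r < p < t, which forces t < t — impossible.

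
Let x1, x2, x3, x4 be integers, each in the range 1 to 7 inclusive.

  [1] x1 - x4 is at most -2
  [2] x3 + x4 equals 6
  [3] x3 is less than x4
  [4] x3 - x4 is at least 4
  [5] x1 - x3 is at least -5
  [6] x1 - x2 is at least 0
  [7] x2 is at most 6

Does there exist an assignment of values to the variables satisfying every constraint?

Constraints 1, 4, and 5 give x3 − x4 ≥ 4, x4 − x1 ≥ 2, x1 − x3 ≥ -5.
Adding all 3 inequalities: the left sides telescope to 0, and the right sides sum to 4 + 2 + (-5) = 1. So 0 ≥ 1, which is false.

Unsatisfiable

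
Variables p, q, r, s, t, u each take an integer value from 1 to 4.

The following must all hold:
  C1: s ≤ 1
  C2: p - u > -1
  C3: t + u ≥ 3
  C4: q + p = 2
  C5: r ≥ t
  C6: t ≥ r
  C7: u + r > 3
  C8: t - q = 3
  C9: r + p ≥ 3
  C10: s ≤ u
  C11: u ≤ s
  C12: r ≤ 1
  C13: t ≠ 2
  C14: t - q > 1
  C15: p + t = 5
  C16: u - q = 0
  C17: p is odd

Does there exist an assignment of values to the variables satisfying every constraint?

Unsatisfiable

From constraints 5 and 12: t ≤ r ≤ 1. From constraints 1 and 11: u ≤ s ≤ 1. Hence t + u ≤ 2. But constraint 3 requires t + u ≥ 3, and 3 > 2. Contradiction.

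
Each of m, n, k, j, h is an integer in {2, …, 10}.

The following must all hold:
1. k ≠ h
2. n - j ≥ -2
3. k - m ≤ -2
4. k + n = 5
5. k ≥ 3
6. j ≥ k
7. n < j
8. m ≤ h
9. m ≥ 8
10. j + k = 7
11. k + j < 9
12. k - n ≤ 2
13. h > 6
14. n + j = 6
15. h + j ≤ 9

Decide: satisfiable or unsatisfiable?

Unsatisfiable

From constraints 8 and 9: h ≥ m ≥ 8. From constraints 5 and 6: j ≥ k ≥ 3. Hence h + j ≥ 11. But constraint 15 requires h + j ≤ 9, and 9 < 11. Contradiction.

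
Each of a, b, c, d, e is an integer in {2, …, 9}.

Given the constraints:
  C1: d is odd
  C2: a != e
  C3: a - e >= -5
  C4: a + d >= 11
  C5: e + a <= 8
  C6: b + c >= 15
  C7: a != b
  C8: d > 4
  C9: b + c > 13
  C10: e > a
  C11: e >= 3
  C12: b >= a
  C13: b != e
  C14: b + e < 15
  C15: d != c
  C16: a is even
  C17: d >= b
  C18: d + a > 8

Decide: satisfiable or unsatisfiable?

One satisfying assignment is a = 2, b = 8, c = 8, d = 9, e = 5.
For the less obvious constraints — constraint 3: a - e = -3; constraint 4: a + d = 11; constraint 5: e + a = 7 — and the others hold by inspection.

Satisfiable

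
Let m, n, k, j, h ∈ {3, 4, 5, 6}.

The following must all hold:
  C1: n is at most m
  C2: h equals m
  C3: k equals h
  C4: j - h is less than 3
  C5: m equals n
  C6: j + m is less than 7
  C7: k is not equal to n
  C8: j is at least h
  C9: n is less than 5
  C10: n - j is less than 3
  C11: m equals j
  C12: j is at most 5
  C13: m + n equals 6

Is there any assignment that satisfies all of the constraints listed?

From constraints 2, 3, and 5, k = h = m = n, so k = n. But constraint 7 says k ≠ n. Contradiction.

Unsatisfiable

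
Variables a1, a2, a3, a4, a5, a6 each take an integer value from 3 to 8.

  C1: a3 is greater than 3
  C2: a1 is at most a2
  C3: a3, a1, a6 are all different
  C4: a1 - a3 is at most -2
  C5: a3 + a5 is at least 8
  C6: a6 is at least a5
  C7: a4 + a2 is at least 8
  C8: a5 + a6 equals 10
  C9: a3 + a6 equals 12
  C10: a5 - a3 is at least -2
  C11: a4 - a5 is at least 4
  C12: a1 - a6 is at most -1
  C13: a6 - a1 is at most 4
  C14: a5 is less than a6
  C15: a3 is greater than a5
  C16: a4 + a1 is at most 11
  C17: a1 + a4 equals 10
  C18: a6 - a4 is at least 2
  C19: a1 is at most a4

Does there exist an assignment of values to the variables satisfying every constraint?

Unsatisfiable

Constraints 4, 10, 11, 13, and 18 give a5 − a3 ≥ -2, a3 − a1 ≥ 2, a1 − a6 ≥ -4, a6 − a4 ≥ 2, a4 − a5 ≥ 4.
Adding all 5 inequalities: the left sides telescope to 0, and the right sides sum to (-2) + 2 + (-4) + 2 + 4 = 2. So 0 ≥ 2, which is false.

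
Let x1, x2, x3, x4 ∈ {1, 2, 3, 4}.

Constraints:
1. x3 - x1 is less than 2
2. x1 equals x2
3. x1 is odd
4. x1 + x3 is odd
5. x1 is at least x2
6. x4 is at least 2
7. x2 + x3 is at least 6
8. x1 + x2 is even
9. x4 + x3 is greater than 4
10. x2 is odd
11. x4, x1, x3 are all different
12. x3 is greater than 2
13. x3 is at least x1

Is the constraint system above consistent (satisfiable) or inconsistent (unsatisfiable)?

Satisfiable

Try x1 = 3, x2 = 3, x3 = 4, x4 = 2.
Check constraint 1: x3 - x1 = 1; constraint 7: x2 + x3 = 7. The remaining constraints are straightforward to verify.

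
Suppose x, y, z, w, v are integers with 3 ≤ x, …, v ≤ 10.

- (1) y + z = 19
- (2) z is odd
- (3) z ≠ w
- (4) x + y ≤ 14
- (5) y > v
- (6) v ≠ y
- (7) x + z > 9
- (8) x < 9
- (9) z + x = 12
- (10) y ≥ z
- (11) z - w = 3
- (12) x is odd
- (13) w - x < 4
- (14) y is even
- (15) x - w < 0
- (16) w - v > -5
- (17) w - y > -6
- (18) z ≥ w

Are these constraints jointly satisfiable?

Satisfiable

The assignment x = 3, y = 10, z = 9, w = 6, v = 9 works:
  constraint 1 holds since y + z = 19.
  constraint 4 holds since x + y = 13.
The rest check out directly.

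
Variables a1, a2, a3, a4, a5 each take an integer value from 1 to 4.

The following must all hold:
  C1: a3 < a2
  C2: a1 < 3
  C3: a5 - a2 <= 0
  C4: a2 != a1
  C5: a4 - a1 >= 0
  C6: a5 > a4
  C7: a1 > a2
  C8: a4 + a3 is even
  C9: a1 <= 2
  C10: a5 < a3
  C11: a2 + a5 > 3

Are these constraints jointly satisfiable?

Unsatisfiable

Constraints 1, 5, 6, 7, and 10 give a3 < a2, a2 < a1, a1 ≤ a4, a4 < a5, a5 < a3. Chaining: a3 < a2 < a1 ≤ a4 < a5 < a3, which forces a3 < a3 — impossible.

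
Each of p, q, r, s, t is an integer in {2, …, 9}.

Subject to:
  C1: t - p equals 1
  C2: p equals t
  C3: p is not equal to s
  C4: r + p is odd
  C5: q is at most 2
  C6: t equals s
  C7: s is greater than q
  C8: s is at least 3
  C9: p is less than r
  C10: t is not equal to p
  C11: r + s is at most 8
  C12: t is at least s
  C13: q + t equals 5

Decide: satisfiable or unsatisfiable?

Unsatisfiable

From constraints 2 and 6, p = t = s, so p = s. But constraint 3 says p ≠ s. Contradiction.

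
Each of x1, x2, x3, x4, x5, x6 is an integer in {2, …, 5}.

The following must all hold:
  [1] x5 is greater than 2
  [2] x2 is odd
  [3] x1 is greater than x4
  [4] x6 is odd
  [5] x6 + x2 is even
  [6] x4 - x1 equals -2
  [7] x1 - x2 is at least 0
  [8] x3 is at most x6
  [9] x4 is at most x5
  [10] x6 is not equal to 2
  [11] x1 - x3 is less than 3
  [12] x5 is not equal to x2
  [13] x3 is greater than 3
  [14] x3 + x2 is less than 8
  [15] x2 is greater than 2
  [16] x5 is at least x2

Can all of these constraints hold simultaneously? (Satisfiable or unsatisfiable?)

Satisfiable

Try x1 = 5, x2 = 3, x3 = 4, x4 = 3, x5 = 5, x6 = 5.
Check constraint 6: x4 - x1 = -2; constraint 7: x1 - x2 = 2; constraint 11: x1 - x3 = 1. The remaining constraints are straightforward to verify.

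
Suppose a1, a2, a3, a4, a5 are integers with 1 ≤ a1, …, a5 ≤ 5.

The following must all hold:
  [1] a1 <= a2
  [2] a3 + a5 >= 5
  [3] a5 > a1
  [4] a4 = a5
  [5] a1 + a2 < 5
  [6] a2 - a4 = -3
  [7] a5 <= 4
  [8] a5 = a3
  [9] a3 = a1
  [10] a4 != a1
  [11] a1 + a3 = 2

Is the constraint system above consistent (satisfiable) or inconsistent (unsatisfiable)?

Unsatisfiable

From constraints 4, 8, and 9, a4 = a5 = a3 = a1, so a4 = a1. But constraint 10 says a4 ≠ a1. Contradiction.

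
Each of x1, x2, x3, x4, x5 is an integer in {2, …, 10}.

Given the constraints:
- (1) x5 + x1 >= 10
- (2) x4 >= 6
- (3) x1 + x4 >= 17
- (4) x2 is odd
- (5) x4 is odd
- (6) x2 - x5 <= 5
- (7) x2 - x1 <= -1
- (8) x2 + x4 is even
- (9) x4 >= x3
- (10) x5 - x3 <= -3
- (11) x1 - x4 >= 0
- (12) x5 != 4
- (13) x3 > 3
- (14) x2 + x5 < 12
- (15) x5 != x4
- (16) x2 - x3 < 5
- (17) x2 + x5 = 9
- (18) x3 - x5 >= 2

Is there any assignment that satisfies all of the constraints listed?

Try x1 = 10, x2 = 7, x3 = 5, x4 = 9, x5 = 2.
Check constraint 1: x5 + x1 = 12; constraint 3: x1 + x4 = 19; constraint 6: x2 - x5 = 5. The remaining constraints are straightforward to verify.

Satisfiable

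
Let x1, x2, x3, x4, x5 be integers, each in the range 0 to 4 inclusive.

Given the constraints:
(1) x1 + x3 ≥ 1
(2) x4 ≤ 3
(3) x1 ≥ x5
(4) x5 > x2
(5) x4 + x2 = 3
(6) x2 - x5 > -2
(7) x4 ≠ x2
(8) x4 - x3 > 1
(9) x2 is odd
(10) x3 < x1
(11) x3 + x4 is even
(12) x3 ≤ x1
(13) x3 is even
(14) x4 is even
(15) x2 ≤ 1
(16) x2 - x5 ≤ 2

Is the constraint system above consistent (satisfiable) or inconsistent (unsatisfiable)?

Try x1 = 3, x2 = 1, x3 = 0, x4 = 2, x5 = 2.
Check constraint 1: x1 + x3 = 3; constraint 5: x4 + x2 = 3; constraint 6: x2 - x5 = -1. The remaining constraints are straightforward to verify.

Satisfiable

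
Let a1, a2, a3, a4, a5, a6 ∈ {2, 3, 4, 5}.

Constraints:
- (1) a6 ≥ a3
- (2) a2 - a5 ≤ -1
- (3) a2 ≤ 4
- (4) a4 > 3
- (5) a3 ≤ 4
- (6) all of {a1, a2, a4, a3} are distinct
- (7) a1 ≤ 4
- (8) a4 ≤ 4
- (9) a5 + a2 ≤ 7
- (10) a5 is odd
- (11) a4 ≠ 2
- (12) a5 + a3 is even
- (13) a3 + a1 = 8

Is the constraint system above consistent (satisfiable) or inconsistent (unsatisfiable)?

Unsatisfiable

Constraints 3, 5, 7, and 8 confine each of a1, a2, a4, a3 to the 3 values {2, …, 4} (the domain already gives each ≥ 2).
Constraint 6 requires all 4 of them to be distinct, but only 3 values are available — impossible by the pigeonhole principle.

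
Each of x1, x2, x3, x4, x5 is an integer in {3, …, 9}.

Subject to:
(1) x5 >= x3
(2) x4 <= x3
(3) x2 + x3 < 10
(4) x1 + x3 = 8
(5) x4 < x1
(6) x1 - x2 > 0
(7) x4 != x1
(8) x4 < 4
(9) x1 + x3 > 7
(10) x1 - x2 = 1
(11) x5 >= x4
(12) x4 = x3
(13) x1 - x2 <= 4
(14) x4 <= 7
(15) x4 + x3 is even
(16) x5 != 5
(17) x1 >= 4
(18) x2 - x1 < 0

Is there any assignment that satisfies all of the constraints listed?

Satisfiable

Setting (x1, x2, x3, x4, x5) = (5, 4, 3, 3, 3) satisfies everything: constraint 3: x2 + x3 = 7; constraint 4: x1 + x3 = 8; constraint 6: x1 - x2 = 1, and the others follow.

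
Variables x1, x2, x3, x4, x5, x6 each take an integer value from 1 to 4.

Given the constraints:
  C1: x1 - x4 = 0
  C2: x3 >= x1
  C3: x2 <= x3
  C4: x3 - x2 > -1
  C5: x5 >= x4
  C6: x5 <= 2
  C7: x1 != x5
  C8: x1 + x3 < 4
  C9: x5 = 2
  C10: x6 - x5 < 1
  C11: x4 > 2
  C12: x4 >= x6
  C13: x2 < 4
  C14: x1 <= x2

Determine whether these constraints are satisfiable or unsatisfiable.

From constraint 11: x4 ≥ 3. From constraints 5 and 6: x4 ≤ x5 and x5 ≤ 2, so x4 ≤ 2. But 2 < 3, so no value of x4 works.

Unsatisfiable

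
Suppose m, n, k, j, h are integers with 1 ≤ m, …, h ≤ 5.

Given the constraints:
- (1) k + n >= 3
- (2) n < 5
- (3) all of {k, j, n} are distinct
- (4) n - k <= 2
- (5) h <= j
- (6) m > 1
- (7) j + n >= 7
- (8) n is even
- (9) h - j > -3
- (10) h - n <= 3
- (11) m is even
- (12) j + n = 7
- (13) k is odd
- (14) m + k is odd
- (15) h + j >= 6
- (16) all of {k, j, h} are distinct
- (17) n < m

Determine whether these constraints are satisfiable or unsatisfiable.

Satisfiable

One satisfying assignment is m = 4, n = 2, k = 1, j = 5, h = 3.
For the less obvious constraints — constraint 1: k + n = 3; constraint 4: n - k = 1 — and the others hold by inspection.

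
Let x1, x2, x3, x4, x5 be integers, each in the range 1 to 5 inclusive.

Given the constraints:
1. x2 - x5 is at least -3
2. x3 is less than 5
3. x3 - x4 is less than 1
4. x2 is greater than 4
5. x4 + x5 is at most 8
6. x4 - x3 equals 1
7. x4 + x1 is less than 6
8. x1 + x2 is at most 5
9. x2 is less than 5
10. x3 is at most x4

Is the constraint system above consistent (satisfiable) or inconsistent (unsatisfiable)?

From constraint 4: x2 ≥ 5. From constraint 9: x2 ≤ 4. But 4 < 5, so no value of x2 works.

Unsatisfiable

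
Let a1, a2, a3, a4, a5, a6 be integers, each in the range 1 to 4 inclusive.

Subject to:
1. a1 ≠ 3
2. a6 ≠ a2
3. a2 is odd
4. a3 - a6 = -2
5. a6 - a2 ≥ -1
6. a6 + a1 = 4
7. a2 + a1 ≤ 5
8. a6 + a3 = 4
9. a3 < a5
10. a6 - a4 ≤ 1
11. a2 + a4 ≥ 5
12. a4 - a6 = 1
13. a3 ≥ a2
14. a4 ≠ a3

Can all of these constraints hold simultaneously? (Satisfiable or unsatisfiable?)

Satisfiable

The assignment a1 = 1, a2 = 1, a3 = 1, a4 = 4, a5 = 4, a6 = 3 works:
  constraint 4 holds since a3 - a6 = -2.
  constraint 5 holds since a6 - a2 = 2.
  constraint 6 holds since a6 + a1 = 4.
The rest check out directly.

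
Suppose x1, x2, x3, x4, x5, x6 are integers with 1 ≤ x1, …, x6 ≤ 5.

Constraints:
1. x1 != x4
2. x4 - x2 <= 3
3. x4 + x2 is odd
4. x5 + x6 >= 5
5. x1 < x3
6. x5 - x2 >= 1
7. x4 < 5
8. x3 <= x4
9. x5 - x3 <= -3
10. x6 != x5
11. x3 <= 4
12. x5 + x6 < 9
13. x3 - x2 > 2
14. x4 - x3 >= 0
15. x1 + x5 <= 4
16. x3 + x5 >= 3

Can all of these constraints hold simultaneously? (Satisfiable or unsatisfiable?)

Constraints 2, 6, 9, and 14 give x2 − x4 ≥ -3, x4 − x3 ≥ 0, x3 − x5 ≥ 3, x5 − x2 ≥ 1.
Adding all 4 inequalities: the left sides telescope to 0, and the right sides sum to (-3) + 0 + 3 + 1 = 1. So 0 ≥ 1, which is false.

Unsatisfiable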